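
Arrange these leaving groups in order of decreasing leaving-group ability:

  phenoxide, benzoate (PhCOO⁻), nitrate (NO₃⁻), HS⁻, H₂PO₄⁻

nitrate (NO₃⁻) > H₂PO₄⁻ > benzoate (PhCOO⁻) > HS⁻ > phenoxide

nitrate (NO₃⁻): pKₐ(HNO₃) ≈ -1.3 — resonance-delocalised over three oxygens
H₂PO₄⁻: pKₐ(H₃PO₄) ≈ 2.1 — moderate base; biological leaving group after further activation
benzoate (PhCOO⁻): pKₐ(C₆H₅COOH) ≈ 4.2 — aryl carboxylate
HS⁻: pKₐ(H₂S) ≈ 7
phenoxide: pKₐ(C₆H₅OH (phenol)) ≈ 10 — resonance into the ring helps, but still a poor LG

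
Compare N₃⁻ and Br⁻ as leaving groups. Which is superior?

Br⁻ is the better leaving group.
pKₐ(HBr) ≈ -9 versus pKₐ(HN₃) ≈ 4.7: Br⁻ is the much weaker base.
Weak base; good leaving group.

Br⁻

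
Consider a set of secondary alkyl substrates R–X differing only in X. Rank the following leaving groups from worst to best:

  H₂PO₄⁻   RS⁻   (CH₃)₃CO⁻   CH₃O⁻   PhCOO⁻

(CH₃)₃CO⁻ < CH₃O⁻ < RS⁻ < PhCOO⁻ < H₂PO₄⁻

The more stable X⁻ (or X) is on its own — i.e. the weaker a base it is — the better a leaving group it makes.
H₂PO₄⁻: pKₐ(H₃PO₄) ≈ 2.1 — moderate base; biological leaving group after further activation
PhCOO⁻: pKₐ(C₆H₅COOH) ≈ 4.2 — aryl carboxylate
RS⁻: pKₐ(RSH (a thiol)) ≈ 10.5 — moderately basic; rarely leaves without activation
CH₃O⁻: pKₐ(CH₃OH) ≈ 15.5 — strong base; alkoxides do not leave unassisted
(CH₃)₃CO⁻: pKₐ(t-BuOH) ≈ 18 — bulky, strongly basic alkoxide
Listed from poorest to best leaving group as asked.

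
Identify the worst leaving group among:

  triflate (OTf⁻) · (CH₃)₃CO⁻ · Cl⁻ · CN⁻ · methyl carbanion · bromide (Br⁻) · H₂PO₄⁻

methyl carbanion

A good leaving group is a weak base: the lower the pKₐ of its conjugate acid, the more readily it departs.
triflate (OTf⁻): pKₐ(CF₃SO₃H (triflic acid)) ≈ -14
bromide (Br⁻): pKₐ(HBr) ≈ -9
Cl⁻: pKₐ(HCl) ≈ -7
H₂PO₄⁻: pKₐ(H₃PO₄) ≈ 2.1
CN⁻: pKₐ(HCN) ≈ 9.2
(CH₃)₃CO⁻: pKₐ(t-BuOH) ≈ 18
methyl carbanion: pKₐ(CH₄) ≈ 48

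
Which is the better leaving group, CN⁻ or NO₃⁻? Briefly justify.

NO₃⁻

NO₃⁻ is the better leaving group.
pKₐ(HNO₃) ≈ -1.3 versus pKₐ(HCN) ≈ 9.2: NO₃⁻ is the much weaker base.
Resonance-delocalised over three oxygens.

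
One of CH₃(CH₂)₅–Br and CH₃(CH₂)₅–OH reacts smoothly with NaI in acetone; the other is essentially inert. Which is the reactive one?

From CH₃(CH₂)₅–OH the departing group would be OH⁻ (pKₐ(H₂O) ≈ 15.7). Strong base; essentially never leaves without prior activation.
From CH₃(CH₂)₅–Br the leaving group is Br⁻ (pKₐ(HBr) ≈ -9). Weak base; good leaving group.
(In practice CH₃(CH₂)₅–Br is made from CH₃(CH₂)₅–OH by treatment with PBr₃, replacing the hydroxyl with bromide.)

CH₃(CH₂)₅–Br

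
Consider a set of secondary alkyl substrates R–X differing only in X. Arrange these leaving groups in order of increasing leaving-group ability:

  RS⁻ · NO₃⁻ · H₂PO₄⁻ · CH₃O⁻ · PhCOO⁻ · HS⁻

CH₃O⁻ < RS⁻ < HS⁻ < PhCOO⁻ < H₂PO₄⁻ < NO₃⁻

The more stable X⁻ (or X) is on its own — i.e. the weaker a base it is — the better a leaving group it makes.
NO₃⁻: pKₐ(HNO₃) ≈ -1.3 — resonance-delocalised over three oxygens
H₂PO₄⁻: pKₐ(H₃PO₄) ≈ 2.1
PhCOO⁻: pKₐ(C₆H₅COOH) ≈ 4.2
HS⁻: pKₐ(H₂S) ≈ 7 — larger and more polarisable than the oxygen analogue
RS⁻: pKₐ(RSH (a thiol)) ≈ 10.5 — moderately basic; rarely leaves without activation
CH₃O⁻: pKₐ(CH₃OH) ≈ 15.5 — strong base; alkoxides do not leave unassisted
Listed from poorest to best leaving group as asked.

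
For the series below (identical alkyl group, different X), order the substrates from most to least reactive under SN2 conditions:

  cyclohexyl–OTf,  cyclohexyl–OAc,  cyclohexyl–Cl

cyclohexyl–OTf > cyclohexyl–Cl > cyclohexyl–OAc

Same R in every case — rank the leaving groups.
A good leaving group is a weak base: the lower the pKₐ of its conjugate acid, the more readily it departs.
cyclohexyl–OTf loses OTf⁻: pKₐ(CF₃SO₃H (triflic acid)) ≈ -14
cyclohexyl–Cl loses Cl⁻: pKₐ(HCl) ≈ -7
cyclohexyl–OAc loses AcO⁻: pKₐ(CH₃COOH) ≈ 4.8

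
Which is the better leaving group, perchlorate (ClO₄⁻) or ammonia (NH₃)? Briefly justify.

perchlorate (ClO₄⁻)

perchlorate (ClO₄⁻) is the better leaving group.
pKₐ(HClO₄) ≈ -10 versus pKₐ(NH₄⁺) ≈ 9.2: perchlorate (ClO₄⁻) is the much weaker base.
Extremely weak base; rarely used for safety reasons.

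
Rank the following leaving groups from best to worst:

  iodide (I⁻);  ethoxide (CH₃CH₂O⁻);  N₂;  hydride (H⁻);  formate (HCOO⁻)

A good leaving group is a weak base: the lower the pKₐ of its conjugate acid, the more readily it departs.
N₂: no meaningful conjugate acid; N₂ departs as an exceptionally stable neutral molecule
iodide (I⁻): pKₐ(HI) ≈ -10
formate (HCOO⁻): pKₐ(HCOOH) ≈ 3.8
ethoxide (CH₃CH₂O⁻): pKₐ(CH₃CH₂OH) ≈ 16
hydride (H⁻): pKₐ(H₂) ≈ 36

N₂ > iodide (I⁻) > formate (HCOO⁻) > ethoxide (CH₃CH₂O⁻) > hydride (H⁻)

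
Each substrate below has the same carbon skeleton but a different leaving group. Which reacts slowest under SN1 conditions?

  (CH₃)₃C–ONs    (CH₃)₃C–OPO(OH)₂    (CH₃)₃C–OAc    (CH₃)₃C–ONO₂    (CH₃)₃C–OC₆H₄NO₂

(CH₃)₃C–OC₆H₄NO₂

Same R in every case — rank the leaving groups.
Leaving-group ability tracks the stability of the departed species; conjugate-acid pKₐ is the usual yardstick (lower pKₐ → better LG).
(CH₃)₃C–ONs loses ONs⁻: pKₐ(p-O₂NC₆H₄SO₃H) ≈ -3.5
(CH₃)₃C–ONO₂ loses NO₃⁻: pKₐ(HNO₃) ≈ -1.3
(CH₃)₃C–OPO(OH)₂ loses H₂PO₄⁻: pKₐ(H₃PO₄) ≈ 2.1
(CH₃)₃C–OAc loses AcO⁻: pKₐ(CH₃COOH) ≈ 4.8
(CH₃)₃C–OC₆H₄NO₂ loses p-O₂N–C₆H₄–O⁻: pKₐ(p-nitrophenol) ≈ 7.2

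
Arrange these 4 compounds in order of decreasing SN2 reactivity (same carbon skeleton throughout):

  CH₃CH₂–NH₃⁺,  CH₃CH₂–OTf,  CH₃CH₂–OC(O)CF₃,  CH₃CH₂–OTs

CH₃CH₂–OTf > CH₃CH₂–OTs > CH₃CH₂–OC(O)CF₃ > CH₃CH₂–NH₃⁺

Identical carbon frameworks mean the comparison reduces to leaving-group quality.
A good leaving group is a weak base: the lower the pKₐ of its conjugate acid, the more readily it departs.
CH₃CH₂–OTf loses OTf⁻: pKₐ(CF₃SO₃H (triflic acid)) ≈ -14
CH₃CH₂–OTs loses OTs⁻: pKₐ(p-CH₃C₆H₄SO₃H (TsOH)) ≈ -2.8
CH₃CH₂–OC(O)CF₃ loses CF₃COO⁻: pKₐ(CF₃COOH) ≈ 0.2
CH₃CH₂–NH₃⁺ loses NH₃: pKₐ(NH₄⁺) ≈ 9.2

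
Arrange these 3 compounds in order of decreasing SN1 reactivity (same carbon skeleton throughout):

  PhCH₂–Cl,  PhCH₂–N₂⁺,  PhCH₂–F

Same R in every case — rank the leaving groups.
A good leaving group is a weak base: the lower the pKₐ of its conjugate acid, the more readily it departs.
PhCH₂–N₂⁺ loses N₂: no meaningful conjugate acid; N₂ departs as an exceptionally stable neutral molecule
PhCH₂–Cl loses Cl⁻: pKₐ(HCl) ≈ -7
PhCH₂–F loses F⁻: pKₐ(HF) ≈ 3.2

PhCH₂–N₂⁺ > PhCH₂–Cl > PhCH₂–F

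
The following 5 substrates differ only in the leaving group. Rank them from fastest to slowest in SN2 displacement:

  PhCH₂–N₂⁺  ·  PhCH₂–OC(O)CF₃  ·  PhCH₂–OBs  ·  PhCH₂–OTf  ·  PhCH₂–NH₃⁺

PhCH₂–N₂⁺ > PhCH₂–OTf > PhCH₂–OBs > PhCH₂–OC(O)CF₃ > PhCH₂–NH₃⁺

With the same alkyl group throughout, only the leaving group differentiates the rates.
Rank by basicity of the departing species: weakest base leaves most easily.
PhCH₂–N₂⁺ loses N₂: no meaningful conjugate acid; N₂ departs as an exceptionally stable neutral molecule
PhCH₂–OTf loses OTf⁻: pKₐ(CF₃SO₃H (triflic acid)) ≈ -14
PhCH₂–OBs loses OBs⁻: pKₐ(p-BrC₆H₄SO₃H) ≈ -2.8
PhCH₂–OC(O)CF₃ loses CF₃COO⁻: pKₐ(CF₃COOH) ≈ 0.2
PhCH₂–NH₃⁺ loses NH₃: pKₐ(NH₄⁺) ≈ 9.2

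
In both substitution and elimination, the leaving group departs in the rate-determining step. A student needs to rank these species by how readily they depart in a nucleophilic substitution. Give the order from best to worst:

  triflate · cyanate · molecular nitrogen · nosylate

molecular nitrogen: no meaningful conjugate acid; N₂ departs as an exceptionally stable neutral molecule
triflate: pKₐ(CF₃SO₃H (triflic acid)) ≈ -14
nosylate: pKₐ(p-O₂NC₆H₄SO₃H) ≈ -3.5
cyanate: pKₐ(HOCN) ≈ 3.5

molecular nitrogen > triflate > nosylate > cyanate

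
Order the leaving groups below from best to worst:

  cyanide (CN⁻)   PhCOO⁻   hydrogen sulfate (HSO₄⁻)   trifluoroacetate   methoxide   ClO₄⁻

ClO₄⁻ > hydrogen sulfate (HSO₄⁻) > trifluoroacetate > PhCOO⁻ > cyanide (CN⁻) > methoxide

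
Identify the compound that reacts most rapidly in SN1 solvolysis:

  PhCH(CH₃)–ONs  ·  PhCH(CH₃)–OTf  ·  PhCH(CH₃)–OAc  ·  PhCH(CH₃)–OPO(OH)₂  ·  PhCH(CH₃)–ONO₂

The skeletons are identical, so relative rate is governed entirely by leaving-group ability.
The more stable X⁻ (or X) is on its own — i.e. the weaker a base it is — the better a leaving group it makes.
PhCH(CH₃)–OTf loses OTf⁻: pKₐ(CF₃SO₃H (triflic acid)) ≈ -14
PhCH(CH₃)–ONs loses ONs⁻: pKₐ(p-O₂NC₆H₄SO₃H) ≈ -3.5
PhCH(CH₃)–ONO₂ loses NO₃⁻: pKₐ(HNO₃) ≈ -1.3
PhCH(CH₃)–OPO(OH)₂ loses H₂PO₄⁻: pKₐ(H₃PO₄) ≈ 2.1
PhCH(CH₃)–OAc loses AcO⁻: pKₐ(CH₃COOH) ≈ 4.8

PhCH(CH₃)–OTf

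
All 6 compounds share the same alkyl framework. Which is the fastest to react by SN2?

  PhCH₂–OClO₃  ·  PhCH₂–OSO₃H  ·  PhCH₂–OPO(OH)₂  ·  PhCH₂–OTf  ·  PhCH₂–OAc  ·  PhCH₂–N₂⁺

PhCH₂–N₂⁺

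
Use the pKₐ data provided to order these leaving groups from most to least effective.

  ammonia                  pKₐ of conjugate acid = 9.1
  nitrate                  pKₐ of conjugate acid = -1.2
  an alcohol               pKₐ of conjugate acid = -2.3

an alcohol > nitrate > ammonia

Lower conjugate-acid pKₐ ⇒ weaker base ⇒ better leaving group.
Sorting by the given values: an alcohol (-2.3), nitrate (-1.2), ammonia (9.1).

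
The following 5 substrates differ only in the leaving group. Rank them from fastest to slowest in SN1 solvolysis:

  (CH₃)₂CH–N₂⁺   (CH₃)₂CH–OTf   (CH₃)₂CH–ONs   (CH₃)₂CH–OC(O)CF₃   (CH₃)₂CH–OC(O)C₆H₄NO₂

Same R in every case — rank the leaving groups.
The more stable X⁻ (or X) is on its own — i.e. the weaker a base it is — the better a leaving group it makes.
(CH₃)₂CH–N₂⁺ loses N₂: no meaningful conjugate acid; N₂ departs as an exceptionally stable neutral molecule
(CH₃)₂CH–OTf loses OTf⁻: pKₐ(CF₃SO₃H (triflic acid)) ≈ -14
(CH₃)₂CH–ONs loses ONs⁻: pKₐ(p-O₂NC₆H₄SO₃H) ≈ -3.5
(CH₃)₂CH–OC(O)CF₃ loses CF₃COO⁻: pKₐ(CF₃COOH) ≈ 0.2
(CH₃)₂CH–OC(O)C₆H₄NO₂ loses p-O₂N–C₆H₄–COO⁻: pKₐ(p-nitrobenzoic acid) ≈ 3.4

(CH₃)₂CH–N₂⁺ > (CH₃)₂CH–OTf > (CH₃)₂CH–ONs > (CH₃)₂CH–OC(O)CF₃ > (CH₃)₂CH–OC(O)C₆H₄NO₂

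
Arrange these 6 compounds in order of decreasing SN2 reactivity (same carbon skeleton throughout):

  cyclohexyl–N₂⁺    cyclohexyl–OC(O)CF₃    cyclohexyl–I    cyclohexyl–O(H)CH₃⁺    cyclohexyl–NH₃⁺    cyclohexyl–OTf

Identical carbon frameworks mean the comparison reduces to leaving-group quality.
A good leaving group is a weak base: the lower the pKₐ of its conjugate acid, the more readily it departs.
cyclohexyl–N₂⁺ loses N₂: no meaningful conjugate acid; N₂ departs as an exceptionally stable neutral molecule
cyclohexyl–OTf loses OTf⁻: pKₐ(CF₃SO₃H (triflic acid)) ≈ -14
cyclohexyl–I loses I⁻: pKₐ(HI) ≈ -10
cyclohexyl–O(H)CH₃⁺ loses R'OH: pKₐ(R'OH₂⁺) ≈ -2.4
cyclohexyl–OC(O)CF₃ loses CF₃COO⁻: pKₐ(CF₃COOH) ≈ 0.2
cyclohexyl–NH₃⁺ loses NH₃: pKₐ(NH₄⁺) ≈ 9.2

cyclohexyl–N₂⁺ > cyclohexyl–OTf > cyclohexyl–I > cyclohexyl–O(H)CH₃⁺ > cyclohexyl–OC(O)CF₃ > cyclohexyl–NH₃⁺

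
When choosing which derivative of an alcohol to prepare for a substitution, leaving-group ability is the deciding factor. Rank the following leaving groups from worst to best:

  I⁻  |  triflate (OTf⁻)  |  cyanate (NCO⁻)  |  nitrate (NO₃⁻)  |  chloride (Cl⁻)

cyanate (NCO⁻) < nitrate (NO₃⁻) < chloride (Cl⁻) < I⁻ < triflate (OTf⁻)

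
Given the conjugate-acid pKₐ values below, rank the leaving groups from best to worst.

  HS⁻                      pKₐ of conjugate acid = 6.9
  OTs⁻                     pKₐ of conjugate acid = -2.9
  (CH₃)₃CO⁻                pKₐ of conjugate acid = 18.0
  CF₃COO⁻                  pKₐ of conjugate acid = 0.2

OTs⁻ > CF₃COO⁻ > HS⁻ > (CH₃)₃CO⁻

Lower conjugate-acid pKₐ ⇒ weaker base ⇒ better leaving group.
Sorting by the given values: OTs⁻ (-2.9), CF₃COO⁻ (0.2), HS⁻ (6.9), (CH₃)₃CO⁻ (18.0).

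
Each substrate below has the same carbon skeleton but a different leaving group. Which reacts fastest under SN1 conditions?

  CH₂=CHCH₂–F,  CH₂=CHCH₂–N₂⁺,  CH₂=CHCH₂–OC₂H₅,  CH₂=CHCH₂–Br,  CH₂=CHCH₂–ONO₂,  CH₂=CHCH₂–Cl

CH₂=CHCH₂–N₂⁺

The skeletons are identical, so relative rate is governed entirely by leaving-group ability.
Leaving-group ability tracks the stability of the departed species; conjugate-acid pKₐ is the usual yardstick (lower pKₐ → better LG).
CH₂=CHCH₂–N₂⁺ loses N₂: no meaningful conjugate acid; N₂ departs as an exceptionally stable neutral molecule
CH₂=CHCH₂–Br loses Br⁻: pKₐ(HBr) ≈ -9
CH₂=CHCH₂–Cl loses Cl⁻: pKₐ(HCl) ≈ -7
CH₂=CHCH₂–ONO₂ loses NO₃⁻: pKₐ(HNO₃) ≈ -1.3
CH₂=CHCH₂–F loses F⁻: pKₐ(HF) ≈ 3.2
CH₂=CHCH₂–OC₂H₅ loses CH₃CH₂O⁻: pKₐ(CH₃CH₂OH) ≈ 16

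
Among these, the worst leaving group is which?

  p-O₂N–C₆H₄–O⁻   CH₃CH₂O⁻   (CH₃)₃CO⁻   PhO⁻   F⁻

(CH₃)₃CO⁻

A good leaving group is a weak base: the lower the pKₐ of its conjugate acid, the more readily it departs.
F⁻: pKₐ(HF) ≈ 3.2
p-O₂N–C₆H₄–O⁻: pKₐ(p-nitrophenol) ≈ 7.2
PhO⁻: pKₐ(C₆H₅OH (phenol)) ≈ 10
CH₃CH₂O⁻: pKₐ(CH₃CH₂OH) ≈ 16
(CH₃)₃CO⁻: pKₐ(t-BuOH) ≈ 18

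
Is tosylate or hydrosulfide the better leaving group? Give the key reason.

tosylate

tosylate is the better leaving group.
pKₐ(p-CH₃C₆H₄SO₃H (TsOH)) ≈ -2.8 versus pKₐ(H₂S) ≈ 7: tosylate is the much weaker base.
Resonance-delocalised arenesulfonate.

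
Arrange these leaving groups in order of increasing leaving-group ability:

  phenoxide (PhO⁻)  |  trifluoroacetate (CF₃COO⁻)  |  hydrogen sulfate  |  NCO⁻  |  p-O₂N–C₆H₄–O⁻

phenoxide (PhO⁻) < p-O₂N–C₆H₄–O⁻ < NCO⁻ < trifluoroacetate (CF₃COO⁻) < hydrogen sulfate

The more stable X⁻ (or X) is on its own — i.e. the weaker a base it is — the better a leaving group it makes.
hydrogen sulfate: pKₐ(H₂SO₄) ≈ -3
trifluoroacetate (CF₃COO⁻): pKₐ(CF₃COOH) ≈ 0.2
NCO⁻: pKₐ(HOCN) ≈ 3.5 — resonance between N and O
p-O₂N–C₆H₄–O⁻: pKₐ(p-nitrophenol) ≈ 7.2 — nitro group delocalises the charge; the classic chromogenic LG
phenoxide (PhO⁻): pKₐ(C₆H₅OH (phenol)) ≈ 10 — resonance into the ring helps, but still a poor LG
Listed from poorest to best leaving group as asked.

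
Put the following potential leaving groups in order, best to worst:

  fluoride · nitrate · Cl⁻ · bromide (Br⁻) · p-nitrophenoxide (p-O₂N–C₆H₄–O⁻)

bromide (Br⁻) > Cl⁻ > nitrate > fluoride > p-nitrophenoxide (p-O₂N–C₆H₄–O⁻)

Rank by basicity of the departing species: weakest base leaves most easily.
bromide (Br⁻): pKₐ(HBr) ≈ -9
Cl⁻: pKₐ(HCl) ≈ -7 — moderately weak base
nitrate: pKₐ(HNO₃) ≈ -1.3
fluoride: pKₐ(HF) ≈ 3.2 — small and strongly basic; the poor halide leaving group
p-nitrophenoxide (p-O₂N–C₆H₄–O⁻): pKₐ(p-nitrophenol) ≈ 7.2 — nitro group delocalises the charge; the classic chromogenic LG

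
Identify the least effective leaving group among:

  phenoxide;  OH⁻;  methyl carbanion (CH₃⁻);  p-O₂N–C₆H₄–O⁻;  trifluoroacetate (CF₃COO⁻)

methyl carbanion (CH₃⁻)

Rank by basicity of the departing species: weakest base leaves most easily.
trifluoroacetate (CF₃COO⁻): pKₐ(CF₃COOH) ≈ 0.2
p-O₂N–C₆H₄–O⁻: pKₐ(p-nitrophenol) ≈ 7.2
phenoxide: pKₐ(C₆H₅OH (phenol)) ≈ 10
OH⁻: pKₐ(H₂O) ≈ 15.7
methyl carbanion (CH₃⁻): pKₐ(CH₄) ≈ 48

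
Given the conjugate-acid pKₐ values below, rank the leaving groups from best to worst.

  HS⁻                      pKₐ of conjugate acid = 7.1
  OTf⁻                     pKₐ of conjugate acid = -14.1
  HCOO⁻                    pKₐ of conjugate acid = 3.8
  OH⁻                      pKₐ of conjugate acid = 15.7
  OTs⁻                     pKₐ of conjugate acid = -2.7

OTf⁻ > OTs⁻ > HCOO⁻ > HS⁻ > OH⁻

Lower conjugate-acid pKₐ ⇒ weaker base ⇒ better leaving group.
Sorting by the given values: OTf⁻ (-14.1), OTs⁻ (-2.7), HCOO⁻ (3.8), HS⁻ (7.1), OH⁻ (15.7).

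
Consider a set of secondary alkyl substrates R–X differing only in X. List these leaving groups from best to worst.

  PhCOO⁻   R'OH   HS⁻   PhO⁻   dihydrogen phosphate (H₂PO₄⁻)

R'OH > dihydrogen phosphate (H₂PO₄⁻) > PhCOO⁻ > HS⁻ > PhO⁻

A good leaving group is a weak base: the lower the pKₐ of its conjugate acid, the more readily it departs.
R'OH: pKₐ(R'OH₂⁺) ≈ -2.4
dihydrogen phosphate (H₂PO₄⁻): pKₐ(H₃PO₄) ≈ 2.1 — moderate base; biological leaving group after further activation
PhCOO⁻: pKₐ(C₆H₅COOH) ≈ 4.2 — aryl carboxylate
HS⁻: pKₐ(H₂S) ≈ 7 — larger and more polarisable than the oxygen analogue
PhO⁻: pKₐ(C₆H₅OH (phenol)) ≈ 10 — resonance into the ring helps, but still a poor LG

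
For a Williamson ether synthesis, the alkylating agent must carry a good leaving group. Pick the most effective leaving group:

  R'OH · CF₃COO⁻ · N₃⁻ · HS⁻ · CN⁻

R'OH

Rank by basicity of the departing species: weakest base leaves most easily.
R'OH: pKₐ(R'OH₂⁺) ≈ -2.4
CF₃COO⁻: pKₐ(CF₃COOH) ≈ 0.2
N₃⁻: pKₐ(HN₃) ≈ 4.7
HS⁻: pKₐ(H₂S) ≈ 7
CN⁻: pKₐ(HCN) ≈ 9.2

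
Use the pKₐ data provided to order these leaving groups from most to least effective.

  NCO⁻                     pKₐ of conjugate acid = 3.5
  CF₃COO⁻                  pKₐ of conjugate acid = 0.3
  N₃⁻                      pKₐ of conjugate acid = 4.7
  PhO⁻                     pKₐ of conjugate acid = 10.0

Lower conjugate-acid pKₐ ⇒ weaker base ⇒ better leaving group.
Sorting by the given values: CF₃COO⁻ (0.3), NCO⁻ (3.5), N₃⁻ (4.7), PhO⁻ (10.0).

CF₃COO⁻ > NCO⁻ > N₃⁻ > PhO⁻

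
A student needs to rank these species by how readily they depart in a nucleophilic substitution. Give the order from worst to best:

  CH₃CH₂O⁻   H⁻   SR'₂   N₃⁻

H⁻ < CH₃CH₂O⁻ < N₃⁻ < SR'₂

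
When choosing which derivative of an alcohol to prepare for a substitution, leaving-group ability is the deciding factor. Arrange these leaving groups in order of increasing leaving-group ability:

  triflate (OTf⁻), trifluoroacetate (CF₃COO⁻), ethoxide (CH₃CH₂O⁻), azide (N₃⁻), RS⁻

ethoxide (CH₃CH₂O⁻) < RS⁻ < azide (N₃⁻) < trifluoroacetate (CF₃COO⁻) < triflate (OTf⁻)

triflate (OTf⁻): pKₐ(CF₃SO₃H (triflic acid)) ≈ -14 — charge spread over three oxygens and a CF₃ group; the premier leaving group in synthesis
trifluoroacetate (CF₃COO⁻): pKₐ(CF₃COOH) ≈ 0.2 — strongly electron-withdrawing CF₃ stabilises the carboxylate
azide (N₃⁻): pKₐ(HN₃) ≈ 4.7
RS⁻: pKₐ(RSH (a thiol)) ≈ 10.5 — moderately basic; rarely leaves without activation
ethoxide (CH₃CH₂O⁻): pKₐ(CH₃CH₂OH) ≈ 16 — strong base; alkoxides do not leave unassisted
Listed from poorest to best leaving group as asked.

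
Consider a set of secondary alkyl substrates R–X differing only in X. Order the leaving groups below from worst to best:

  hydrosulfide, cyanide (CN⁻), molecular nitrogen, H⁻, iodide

H⁻ < cyanide (CN⁻) < hydrosulfide < iodide < molecular nitrogen

A good leaving group is a weak base: the lower the pKₐ of its conjugate acid, the more readily it departs.
molecular nitrogen: no meaningful conjugate acid; N₂ departs as an exceptionally stable neutral molecule
iodide: pKₐ(HI) ≈ -10 — large, highly polarisable; very weak base
hydrosulfide: pKₐ(H₂S) ≈ 7 — larger and more polarisable than the oxygen analogue
cyanide (CN⁻): pKₐ(HCN) ≈ 9.2
H⁻: pKₐ(H₂) ≈ 36
The question asks for worst first, so the sequence is read in increasing leaving-group ability.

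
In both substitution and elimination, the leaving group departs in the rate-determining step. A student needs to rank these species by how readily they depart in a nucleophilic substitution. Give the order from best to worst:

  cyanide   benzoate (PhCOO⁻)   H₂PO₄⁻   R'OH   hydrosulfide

R'OH > H₂PO₄⁻ > benzoate (PhCOO⁻) > hydrosulfide > cyanide

The more stable X⁻ (or X) is on its own — i.e. the weaker a base it is — the better a leaving group it makes.
R'OH: pKₐ(R'OH₂⁺) ≈ -2.4 — neutral; leaves from a protonated ether (an oxonium ion, R–O(H)R'⁺)
H₂PO₄⁻: pKₐ(H₃PO₄) ≈ 2.1 — moderate base; biological leaving group after further activation
benzoate (PhCOO⁻): pKₐ(C₆H₅COOH) ≈ 4.2
hydrosulfide: pKₐ(H₂S) ≈ 7 — larger and more polarisable than the oxygen analogue
cyanide: pKₐ(HCN) ≈ 9.2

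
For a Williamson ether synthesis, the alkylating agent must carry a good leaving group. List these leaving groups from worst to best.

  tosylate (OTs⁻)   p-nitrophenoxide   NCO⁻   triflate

p-nitrophenoxide < NCO⁻ < tosylate (OTs⁻) < triflate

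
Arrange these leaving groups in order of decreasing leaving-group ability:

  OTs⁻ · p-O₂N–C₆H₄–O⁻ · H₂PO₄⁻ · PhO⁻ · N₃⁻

OTs⁻ > H₂PO₄⁻ > N₃⁻ > p-O₂N–C₆H₄–O⁻ > PhO⁻

OTs⁻: pKₐ(p-CH₃C₆H₄SO₃H (TsOH)) ≈ -2.8 — resonance-delocalised arenesulfonate
H₂PO₄⁻: pKₐ(H₃PO₄) ≈ 2.1 — moderate base; biological leaving group after further activation
N₃⁻: pKₐ(HN₃) ≈ 4.7
p-O₂N–C₆H₄–O⁻: pKₐ(p-nitrophenol) ≈ 7.2
PhO⁻: pKₐ(C₆H₅OH (phenol)) ≈ 10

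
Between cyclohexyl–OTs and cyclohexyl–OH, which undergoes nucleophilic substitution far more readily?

From cyclohexyl–OH the departing group would be OH⁻ (pKₐ(H₂O) ≈ 15.7). Strong base; essentially never leaves without prior activation.
From cyclohexyl–OTs the leaving group is OTs⁻ (pKₐ(p-CH₃C₆H₄SO₃H (TsOH)) ≈ -2.8). Resonance-delocalised arenesulfonate.
(In practice cyclohexyl–OTs is made from cyclohexyl–OH by treatment with TsCl / pyridine, converting the hydroxyl into a tosylate.)

cyclohexyl–OTs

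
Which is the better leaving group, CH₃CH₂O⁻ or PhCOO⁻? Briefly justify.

PhCOO⁻ is the better leaving group.
pKₐ(C₆H₅COOH) ≈ 4.2 versus pKₐ(CH₃CH₂OH) ≈ 16: PhCOO⁻ is the much weaker base.
Aryl carboxylate.

PhCOO⁻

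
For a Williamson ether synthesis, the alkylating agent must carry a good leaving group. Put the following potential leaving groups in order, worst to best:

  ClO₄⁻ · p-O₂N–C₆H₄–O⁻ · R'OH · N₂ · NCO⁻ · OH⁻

OH⁻ < p-O₂N–C₆H₄–O⁻ < NCO⁻ < R'OH < ClO₄⁻ < N₂

Leaving-group ability tracks the stability of the departed species; conjugate-acid pKₐ is the usual yardstick (lower pKₐ → better LG).
N₂: no meaningful conjugate acid; N₂ departs as an exceptionally stable neutral molecule
ClO₄⁻: pKₐ(HClO₄) ≈ -10
R'OH: pKₐ(R'OH₂⁺) ≈ -2.4
NCO⁻: pKₐ(HOCN) ≈ 3.5
p-O₂N–C₆H₄–O⁻: pKₐ(p-nitrophenol) ≈ 7.2
OH⁻: pKₐ(H₂O) ≈ 15.7
The question asks for worst first, so the sequence is read in increasing leaving-group ability.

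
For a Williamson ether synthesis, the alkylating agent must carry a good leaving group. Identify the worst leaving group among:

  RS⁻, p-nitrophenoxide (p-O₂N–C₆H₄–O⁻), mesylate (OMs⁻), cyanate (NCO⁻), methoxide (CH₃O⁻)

methoxide (CH₃O⁻)

mesylate (OMs⁻): pKₐ(CH₃SO₃H (MsOH)) ≈ -1.9
cyanate (NCO⁻): pKₐ(HOCN) ≈ 3.5
p-nitrophenoxide (p-O₂N–C₆H₄–O⁻): pKₐ(p-nitrophenol) ≈ 7.2
RS⁻: pKₐ(RSH (a thiol)) ≈ 10.5
methoxide (CH₃O⁻): pKₐ(CH₃OH) ≈ 15.5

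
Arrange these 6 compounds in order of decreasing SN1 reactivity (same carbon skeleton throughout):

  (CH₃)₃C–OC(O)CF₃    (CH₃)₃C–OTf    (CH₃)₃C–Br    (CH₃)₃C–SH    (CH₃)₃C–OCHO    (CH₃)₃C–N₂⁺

With the same alkyl group throughout, only the leaving group differentiates the rates.
Leaving-group ability tracks the stability of the departed species; conjugate-acid pKₐ is the usual yardstick (lower pKₐ → better LG).
(CH₃)₃C–N₂⁺ loses N₂: no meaningful conjugate acid; N₂ departs as an exceptionally stable neutral molecule
(CH₃)₃C–OTf loses OTf⁻: pKₐ(CF₃SO₃H (triflic acid)) ≈ -14
(CH₃)₃C–Br loses Br⁻: pKₐ(HBr) ≈ -9
(CH₃)₃C–OC(O)CF₃ loses CF₃COO⁻: pKₐ(CF₃COOH) ≈ 0.2
(CH₃)₃C–OCHO loses HCOO⁻: pKₐ(HCOOH) ≈ 3.8
(CH₃)₃C–SH loses HS⁻: pKₐ(H₂S) ≈ 7

(CH₃)₃C–N₂⁺ > (CH₃)₃C–OTf > (CH₃)₃C–Br > (CH₃)₃C–OC(O)CF₃ > (CH₃)₃C–OCHO > (CH₃)₃C–SH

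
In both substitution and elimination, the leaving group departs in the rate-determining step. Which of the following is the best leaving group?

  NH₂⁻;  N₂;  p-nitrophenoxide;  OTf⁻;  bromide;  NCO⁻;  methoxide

N₂

The more stable X⁻ (or X) is on its own — i.e. the weaker a base it is — the better a leaving group it makes.
N₂: no meaningful conjugate acid; N₂ departs as an exceptionally stable neutral molecule
OTf⁻: pKₐ(CF₃SO₃H (triflic acid)) ≈ -14
bromide: pKₐ(HBr) ≈ -9
NCO⁻: pKₐ(HOCN) ≈ 3.5
p-nitrophenoxide: pKₐ(p-nitrophenol) ≈ 7.2
methoxide: pKₐ(CH₃OH) ≈ 15.5
NH₂⁻: pKₐ(NH₃) ≈ 38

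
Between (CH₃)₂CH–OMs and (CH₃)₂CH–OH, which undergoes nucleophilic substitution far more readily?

From (CH₃)₂CH–OH the departing group would be OH⁻ (pKₐ(H₂O) ≈ 15.7). Strong base; essentially never leaves without prior activation.
From (CH₃)₂CH–OMs the leaving group is OMs⁻ (pKₐ(CH₃SO₃H (MsOH)) ≈ -1.9). Resonance-delocalised alkanesulfonate.
(In practice (CH₃)₂CH–OMs is made from (CH₃)₂CH–OH by treatment with MsCl / Et₃N, converting the hydroxyl into a mesylate.)

(CH₃)₂CH–OMs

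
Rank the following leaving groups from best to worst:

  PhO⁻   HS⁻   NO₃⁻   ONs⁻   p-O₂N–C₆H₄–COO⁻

ONs⁻ > NO₃⁻ > p-O₂N–C₆H₄–COO⁻ > HS⁻ > PhO⁻

The more stable X⁻ (or X) is on its own — i.e. the weaker a base it is — the better a leaving group it makes.
ONs⁻: pKₐ(p-O₂NC₆H₄SO₃H) ≈ -3.5 — p-nitro group further stabilises the sulfonate
NO₃⁻: pKₐ(HNO₃) ≈ -1.3
p-O₂N–C₆H₄–COO⁻: pKₐ(p-nitrobenzoic acid) ≈ 3.4
HS⁻: pKₐ(H₂S) ≈ 7
PhO⁻: pKₐ(C₆H₅OH (phenol)) ≈ 10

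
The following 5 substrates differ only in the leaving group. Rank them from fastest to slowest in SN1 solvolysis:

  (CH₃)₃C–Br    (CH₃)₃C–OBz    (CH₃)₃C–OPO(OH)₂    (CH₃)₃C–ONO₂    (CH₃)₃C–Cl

(CH₃)₃C–Br > (CH₃)₃C–Cl > (CH₃)₃C–ONO₂ > (CH₃)₃C–OPO(OH)₂ > (CH₃)₃C–OBz

The skeletons are identical, so relative rate is governed entirely by leaving-group ability.
A good leaving group is a weak base: the lower the pKₐ of its conjugate acid, the more readily it departs.
(CH₃)₃C–Br loses Br⁻: pKₐ(HBr) ≈ -9
(CH₃)₃C–Cl loses Cl⁻: pKₐ(HCl) ≈ -7
(CH₃)₃C–ONO₂ loses NO₃⁻: pKₐ(HNO₃) ≈ -1.3
(CH₃)₃C–OPO(OH)₂ loses H₂PO₄⁻: pKₐ(H₃PO₄) ≈ 2.1
(CH₃)₃C–OBz loses PhCOO⁻: pKₐ(C₆H₅COOH) ≈ 4.2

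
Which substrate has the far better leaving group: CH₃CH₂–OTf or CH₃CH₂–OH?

From CH₃CH₂–OH the departing group would be OH⁻ (pKₐ(H₂O) ≈ 15.7). Strong base; essentially never leaves without prior activation.
From CH₃CH₂–OTf the leaving group is OTf⁻ (pKₐ(CF₃SO₃H (triflic acid)) ≈ -14). Charge spread over three oxygens and a CF₃ group; the premier leaving group in synthesis.
(In practice CH₃CH₂–OTf is made from CH₃CH₂–OH by treatment with Tf₂O / 2,6-lutidine, converting the hydroxyl into a triflate.)

CH₃CH₂–OTf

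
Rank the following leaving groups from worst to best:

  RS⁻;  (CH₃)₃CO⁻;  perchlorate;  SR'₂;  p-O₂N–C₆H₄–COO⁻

(CH₃)₃CO⁻ < RS⁻ < p-O₂N–C₆H₄–COO⁻ < SR'₂ < perchlorate

perchlorate: pKₐ(HClO₄) ≈ -10
SR'₂: pKₐ(R'₂SH⁺) ≈ -7
p-O₂N–C₆H₄–COO⁻: pKₐ(p-nitrobenzoic acid) ≈ 3.4
RS⁻: pKₐ(RSH (a thiol)) ≈ 10.5
(CH₃)₃CO⁻: pKₐ(t-BuOH) ≈ 18
Listed from poorest to best leaving group as asked.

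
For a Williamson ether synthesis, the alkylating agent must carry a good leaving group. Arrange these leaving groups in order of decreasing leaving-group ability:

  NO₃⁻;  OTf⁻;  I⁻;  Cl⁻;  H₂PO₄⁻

Rank by basicity of the departing species: weakest base leaves most easily.
OTf⁻: pKₐ(CF₃SO₃H (triflic acid)) ≈ -14 — charge spread over three oxygens and a CF₃ group; the premier leaving group in synthesis
I⁻: pKₐ(HI) ≈ -10 — large, highly polarisable; very weak base
Cl⁻: pKₐ(HCl) ≈ -7 — moderately weak base
NO₃⁻: pKₐ(HNO₃) ≈ -1.3 — resonance-delocalised over three oxygens
H₂PO₄⁻: pKₐ(H₃PO₄) ≈ 2.1 — moderate base; biological leaving group after further activation

OTf⁻ > I⁻ > Cl⁻ > NO₃⁻ > H₂PO₄⁻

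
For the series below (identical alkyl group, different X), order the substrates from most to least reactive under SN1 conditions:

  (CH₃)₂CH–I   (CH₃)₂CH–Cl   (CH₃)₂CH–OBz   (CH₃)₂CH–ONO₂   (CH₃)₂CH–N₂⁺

(CH₃)₂CH–N₂⁺ > (CH₃)₂CH–I > (CH₃)₂CH–Cl > (CH₃)₂CH–ONO₂ > (CH₃)₂CH–OBz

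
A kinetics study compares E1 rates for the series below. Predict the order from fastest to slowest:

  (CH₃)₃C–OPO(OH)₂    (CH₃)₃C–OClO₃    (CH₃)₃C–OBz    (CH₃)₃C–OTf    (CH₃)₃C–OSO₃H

(CH₃)₃C–OTf > (CH₃)₃C–OClO₃ > (CH₃)₃C–OSO₃H > (CH₃)₃C–OPO(OH)₂ > (CH₃)₃C–OBz

The skeletons are identical, so relative rate is governed entirely by leaving-group ability.
Rank by basicity of the departing species: weakest base leaves most easily.
(CH₃)₃C–OTf loses OTf⁻: pKₐ(CF₃SO₃H (triflic acid)) ≈ -14
(CH₃)₃C–OClO₃ loses ClO₄⁻: pKₐ(HClO₄) ≈ -10
(CH₃)₃C–OSO₃H loses HSO₄⁻: pKₐ(H₂SO₄) ≈ -3
(CH₃)₃C–OPO(OH)₂ loses H₂PO₄⁻: pKₐ(H₃PO₄) ≈ 2.1
(CH₃)₃C–OBz loses PhCOO⁻: pKₐ(C₆H₅COOH) ≈ 4.2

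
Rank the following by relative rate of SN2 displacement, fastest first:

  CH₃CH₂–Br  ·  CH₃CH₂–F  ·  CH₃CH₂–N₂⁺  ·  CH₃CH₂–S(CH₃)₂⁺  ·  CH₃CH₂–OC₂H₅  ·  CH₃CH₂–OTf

CH₃CH₂–N₂⁺ > CH₃CH₂–OTf > CH₃CH₂–Br > CH₃CH₂–S(CH₃)₂⁺ > CH₃CH₂–F > CH₃CH₂–OC₂H₅

Same R in every case — rank the leaving groups.
The more stable X⁻ (or X) is on its own — i.e. the weaker a base it is — the better a leaving group it makes.
CH₃CH₂–N₂⁺ loses N₂: no meaningful conjugate acid; N₂ departs as an exceptionally stable neutral molecule
CH₃CH₂–OTf loses OTf⁻: pKₐ(CF₃SO₃H (triflic acid)) ≈ -14
CH₃CH₂–Br loses Br⁻: pKₐ(HBr) ≈ -9
CH₃CH₂–S(CH₃)₂⁺ loses SR'₂: pKₐ(R'₂SH⁺) ≈ -7
CH₃CH₂–F loses F⁻: pKₐ(HF) ≈ 3.2
CH₃CH₂–OC₂H₅ loses CH₃CH₂O⁻: pKₐ(CH₃CH₂OH) ≈ 16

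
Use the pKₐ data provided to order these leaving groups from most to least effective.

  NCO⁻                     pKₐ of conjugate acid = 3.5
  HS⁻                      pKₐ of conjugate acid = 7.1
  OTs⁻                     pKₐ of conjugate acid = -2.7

OTs⁻ > NCO⁻ > HS⁻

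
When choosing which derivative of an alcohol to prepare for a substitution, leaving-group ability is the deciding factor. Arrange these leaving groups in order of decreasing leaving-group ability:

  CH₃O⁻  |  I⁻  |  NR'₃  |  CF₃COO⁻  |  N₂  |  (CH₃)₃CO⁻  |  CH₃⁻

N₂ > I⁻ > CF₃COO⁻ > NR'₃ > CH₃O⁻ > (CH₃)₃CO⁻ > CH₃⁻

A good leaving group is a weak base: the lower the pKₐ of its conjugate acid, the more readily it departs.
N₂: no meaningful conjugate acid; N₂ departs as an exceptionally stable neutral molecule
I⁻: pKₐ(HI) ≈ -10
CF₃COO⁻: pKₐ(CF₃COOH) ≈ 0.2
NR'₃: pKₐ(R'₃NH⁺) ≈ 10.7
CH₃O⁻: pKₐ(CH₃OH) ≈ 15.5
(CH₃)₃CO⁻: pKₐ(t-BuOH) ≈ 18
CH₃⁻: pKₐ(CH₄) ≈ 48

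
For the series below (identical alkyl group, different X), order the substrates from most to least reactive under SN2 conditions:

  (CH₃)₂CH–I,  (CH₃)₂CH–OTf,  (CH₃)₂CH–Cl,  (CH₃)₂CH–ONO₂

With the same alkyl group throughout, only the leaving group differentiates the rates.
The more stable X⁻ (or X) is on its own — i.e. the weaker a base it is — the better a leaving group it makes.
(CH₃)₂CH–OTf loses OTf⁻: pKₐ(CF₃SO₃H (triflic acid)) ≈ -14
(CH₃)₂CH–I loses I⁻: pKₐ(HI) ≈ -10
(CH₃)₂CH–Cl loses Cl⁻: pKₐ(HCl) ≈ -7
(CH₃)₂CH–ONO₂ loses NO₃⁻: pKₐ(HNO₃) ≈ -1.3

(CH₃)₂CH–OTf > (CH₃)₂CH–I > (CH₃)₂CH–Cl > (CH₃)₂CH–ONO₂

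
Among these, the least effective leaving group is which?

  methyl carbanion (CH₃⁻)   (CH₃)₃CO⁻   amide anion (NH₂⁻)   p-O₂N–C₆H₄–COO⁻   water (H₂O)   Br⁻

A good leaving group is a weak base: the lower the pKₐ of its conjugate acid, the more readily it departs.
Br⁻: pKₐ(HBr) ≈ -9
water (H₂O): pKₐ(H₃O⁺) ≈ -1.7
p-O₂N–C₆H₄–COO⁻: pKₐ(p-nitrobenzoic acid) ≈ 3.4
(CH₃)₃CO⁻: pKₐ(t-BuOH) ≈ 18
amide anion (NH₂⁻): pKₐ(NH₃) ≈ 38
methyl carbanion (CH₃⁻): pKₐ(CH₄) ≈ 48

methyl carbanion (CH₃⁻)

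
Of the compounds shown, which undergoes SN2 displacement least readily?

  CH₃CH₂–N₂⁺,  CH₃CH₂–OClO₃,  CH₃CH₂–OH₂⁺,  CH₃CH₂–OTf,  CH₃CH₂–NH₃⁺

The skeletons are identical, so relative rate is governed entirely by leaving-group ability.
Rank by basicity of the departing species: weakest base leaves most easily.
CH₃CH₂–N₂⁺ loses N₂: no meaningful conjugate acid; N₂ departs as an exceptionally stable neutral molecule
CH₃CH₂–OTf loses OTf⁻: pKₐ(CF₃SO₃H (triflic acid)) ≈ -14
CH₃CH₂–OClO₃ loses ClO₄⁻: pKₐ(HClO₄) ≈ -10
CH₃CH₂–OH₂⁺ loses H₂O: pKₐ(H₃O⁺) ≈ -1.7
CH₃CH₂–NH₃⁺ loses NH₃: pKₐ(NH₄⁺) ≈ 9.2

CH₃CH₂–NH₃⁺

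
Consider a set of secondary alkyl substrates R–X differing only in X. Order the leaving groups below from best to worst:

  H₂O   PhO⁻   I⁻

Leaving-group ability tracks the stability of the departed species; conjugate-acid pKₐ is the usual yardstick (lower pKₐ → better LG).
I⁻: pKₐ(HI) ≈ -10
H₂O: pKₐ(H₃O⁺) ≈ -1.7 — neutral; leaves from a protonated alcohol (R–OH₂⁺)
PhO⁻: pKₐ(C₆H₅OH (phenol)) ≈ 10 — resonance into the ring helps, but still a poor LG

I⁻ > H₂O > PhO⁻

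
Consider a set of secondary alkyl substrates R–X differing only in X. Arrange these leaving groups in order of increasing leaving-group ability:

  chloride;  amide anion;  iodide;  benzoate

amide anion < benzoate < chloride < iodide

A good leaving group is a weak base: the lower the pKₐ of its conjugate acid, the more readily it departs.
iodide: pKₐ(HI) ≈ -10 — large, highly polarisable; very weak base
chloride: pKₐ(HCl) ≈ -7 — moderately weak base
benzoate: pKₐ(C₆H₅COOH) ≈ 4.2 — aryl carboxylate
amide anion: pKₐ(NH₃) ≈ 38
Reversing gives the worst-to-best order requested.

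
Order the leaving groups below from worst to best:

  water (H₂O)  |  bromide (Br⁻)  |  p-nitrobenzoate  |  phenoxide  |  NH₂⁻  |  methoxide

bromide (Br⁻): pKₐ(HBr) ≈ -9
water (H₂O): pKₐ(H₃O⁺) ≈ -1.7 — neutral; leaves from a protonated alcohol (R–OH₂⁺)
p-nitrobenzoate: pKₐ(p-nitrobenzoic acid) ≈ 3.4 — electron-withdrawing nitro group stabilises the carboxylate
phenoxide: pKₐ(C₆H₅OH (phenol)) ≈ 10
methoxide: pKₐ(CH₃OH) ≈ 15.5
NH₂⁻: pKₐ(NH₃) ≈ 38
Reversing gives the worst-to-best order requested.

NH₂⁻ < methoxide < phenoxide < p-nitrobenzoate < water (H₂O) < bromide (Br⁻)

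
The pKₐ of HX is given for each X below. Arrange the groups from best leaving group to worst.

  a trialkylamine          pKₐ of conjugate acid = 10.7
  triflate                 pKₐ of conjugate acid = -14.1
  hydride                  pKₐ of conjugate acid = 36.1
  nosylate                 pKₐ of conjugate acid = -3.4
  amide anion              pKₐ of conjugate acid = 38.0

Lower conjugate-acid pKₐ ⇒ weaker base ⇒ better leaving group.
Sorting by the given values: triflate (-14.1), nosylate (-3.4), a trialkylamine (10.7), hydride (36.1), amide anion (38.0).

triflate > nosylate > a trialkylamine > hydride > amide anion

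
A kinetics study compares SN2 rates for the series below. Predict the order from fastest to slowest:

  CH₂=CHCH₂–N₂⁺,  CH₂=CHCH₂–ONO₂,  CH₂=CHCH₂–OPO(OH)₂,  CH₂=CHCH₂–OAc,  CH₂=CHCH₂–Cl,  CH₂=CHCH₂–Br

CH₂=CHCH₂–N₂⁺ > CH₂=CHCH₂–Br > CH₂=CHCH₂–Cl > CH₂=CHCH₂–ONO₂ > CH₂=CHCH₂–OPO(OH)₂ > CH₂=CHCH₂–OAc

With the same alkyl group throughout, only the leaving group differentiates the rates.
The more stable X⁻ (or X) is on its own — i.e. the weaker a base it is — the better a leaving group it makes.
CH₂=CHCH₂–N₂⁺ loses N₂: no meaningful conjugate acid; N₂ departs as an exceptionally stable neutral molecule
CH₂=CHCH₂–Br loses Br⁻: pKₐ(HBr) ≈ -9
CH₂=CHCH₂–Cl loses Cl⁻: pKₐ(HCl) ≈ -7
CH₂=CHCH₂–ONO₂ loses NO₃⁻: pKₐ(HNO₃) ≈ -1.3
CH₂=CHCH₂–OPO(OH)₂ loses H₂PO₄⁻: pKₐ(H₃PO₄) ≈ 2.1
CH₂=CHCH₂–OAc loses AcO⁻: pKₐ(CH₃COOH) ≈ 4.8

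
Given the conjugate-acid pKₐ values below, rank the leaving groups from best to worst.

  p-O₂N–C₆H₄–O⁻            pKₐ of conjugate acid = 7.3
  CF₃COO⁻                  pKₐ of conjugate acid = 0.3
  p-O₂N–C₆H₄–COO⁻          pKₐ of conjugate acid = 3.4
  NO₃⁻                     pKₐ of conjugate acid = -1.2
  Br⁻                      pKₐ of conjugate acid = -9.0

Br⁻ > NO₃⁻ > CF₃COO⁻ > p-O₂N–C₆H₄–COO⁻ > p-O₂N–C₆H₄–O⁻

Lower conjugate-acid pKₐ ⇒ weaker base ⇒ better leaving group.
Sorting by the given values: Br⁻ (-9.0), NO₃⁻ (-1.2), CF₃COO⁻ (0.3), p-O₂N–C₆H₄–COO⁻ (3.4), p-O₂N–C₆H₄–O⁻ (7.3).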